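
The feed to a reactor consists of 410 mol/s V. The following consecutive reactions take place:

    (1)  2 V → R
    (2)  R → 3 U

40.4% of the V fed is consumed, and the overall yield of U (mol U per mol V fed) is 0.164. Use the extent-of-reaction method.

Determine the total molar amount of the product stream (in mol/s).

372 mol/s

Conversion of V: V consumed = 2ξ₁ = 0.404 × 410 → ξ₁ = 82.82 mol/s.
Yield of U: 3ξ₂ / 410 = 0.164 → ξ₂ = 22.41 mol/s.
Outlet amounts (n = n₀ + Σ ν·ξ):
  V: 410 − 2(82.82) = 244.4
  R: 0 + 1(82.82) − 1(22.41) = 60.41
  U: 0 + 3(22.41) = 67.24
Total out = 244.4 + 60.41 + 67.24 = 372 mol/s.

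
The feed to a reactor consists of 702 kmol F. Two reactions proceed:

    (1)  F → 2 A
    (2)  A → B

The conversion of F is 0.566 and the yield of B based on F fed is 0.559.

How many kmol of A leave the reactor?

402 kmol

Conversion of F: F consumed = 1ξ₁ = 0.566 × 702 → ξ₁ = 397.3 kmol.
Yield of B: 1ξ₂ / 702 = 0.559 → ξ₂ = 392.4 kmol.
Outlet amounts (n = n₀ + Σ ν·ξ):
  F: 702 − 1(397.3) = 304.7
  A: 0 + 2(397.3) − 1(392.4) = 402.2
  B: 0 + 1(392.4) = 392.4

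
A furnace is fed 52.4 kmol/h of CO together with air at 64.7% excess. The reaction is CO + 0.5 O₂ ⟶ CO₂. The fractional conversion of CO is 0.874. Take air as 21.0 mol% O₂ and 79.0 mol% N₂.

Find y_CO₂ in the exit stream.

Stoichiometric O₂ = 0.5 × 52.4 = 26.2 kmol/h; O₂ fed = 26.2 × 1.647 = 43.15 kmol/h.
N₂ fed = 43.15 × 79/21 = 162.3 kmol/h.
Fuel reacted = 0.874 × 52.4 → ξ = 45.8 kmol/h.
Outlet (n = n₀ + ν ξ):
  CO: 52.4 − 1(45.8) = 6.602
  O₂: 43.15 − 0.5(45.8) = 20.25
  N₂: 162.3 (inert)
  CO₂: 0 + 1(45.8) = 45.8
Total out = 235 kmol/h; y_CO₂ = 45.8 / 235 = 0.1949.

0.195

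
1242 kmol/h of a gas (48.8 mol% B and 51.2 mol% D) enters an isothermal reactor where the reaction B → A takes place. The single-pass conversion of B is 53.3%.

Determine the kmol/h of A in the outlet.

B reacted = 0.533 × 606.1 = 323 kmol/h; ν_B = −1, so ξ = 323/1 = 323 kmol/h.
Outlet amounts (n = n₀ + ν ξ):
  B: 606.1 − 1(323) = 283
  A: 0 + 1(323) = 323
  D: 635.9 (inert)

323 kmol/h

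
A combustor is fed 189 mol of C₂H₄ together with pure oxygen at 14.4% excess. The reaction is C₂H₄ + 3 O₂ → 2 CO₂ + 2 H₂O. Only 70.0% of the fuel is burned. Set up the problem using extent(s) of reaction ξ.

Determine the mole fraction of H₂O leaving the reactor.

Stoichiometric O₂ = 3 × 189 = 567 mol; O₂ fed = 567 × 1.144 = 648.6 mol.
Fuel reacted = 0.7 × 189 → ξ = 132.3 mol.
Outlet (n = n₀ + ν ξ):
  C₂H₄: 189 − 1(132.3) = 56.7
  O₂: 648.6 − 3(132.3) = 251.7
  CO₂: 0 + 2(132.3) = 264.6
  H₂O: 0 + 2(132.3) = 264.6
Total out = 837.6 mol; y_H₂O = 264.6 / 837.6 = 0.3159.

0.316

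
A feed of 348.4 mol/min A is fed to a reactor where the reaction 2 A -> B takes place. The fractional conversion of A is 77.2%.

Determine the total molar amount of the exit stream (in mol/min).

A reacted = 0.772 × 348.4 = 269 mol/min; ν_A = −2, so ξ = 269/2 = 134.5 mol/min.
Outlet amounts (n = n₀ + ν ξ):
  A: 348.4 − 2(134.5) = 79.44
  B: 0 + 1(134.5) = 134.5
Total out = 79.44 + 134.5 = 213.9 mol/min.

214 mol/min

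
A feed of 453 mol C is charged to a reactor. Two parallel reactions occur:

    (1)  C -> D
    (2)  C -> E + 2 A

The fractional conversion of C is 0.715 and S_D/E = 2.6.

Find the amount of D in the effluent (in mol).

Conversion of C: C consumed = 0.715 × 453 = 323.9 mol = 1ξ₁ + 1ξ₂.
Selectivity: 1ξ₁ / (1ξ₂) = 2.6 → ξ₁ = 2.6 ξ₂.
Substitute: (1·2.6 + 1) ξ₂ = 323.9 → ξ₂ = 89.97 mol, ξ₁ = 233.9 mol.
Outlet amounts (n = n₀ + Σ ν·ξ):
  C: 453 − 1(233.9) − 1(89.97) = 129.1
  D: 0 + 1(233.9) = 233.9
  E: 0 + 1(89.97) = 89.97
  A: 0 + 2(89.97) = 179.9

234 mol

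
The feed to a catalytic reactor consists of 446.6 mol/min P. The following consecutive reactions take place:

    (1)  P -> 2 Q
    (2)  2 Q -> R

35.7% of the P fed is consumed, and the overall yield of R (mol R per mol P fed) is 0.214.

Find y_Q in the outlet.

Conversion of P: P consumed = 1ξ₁ = 0.357 × 446.6 → ξ₁ = 159.4 mol/min.
Yield of R: 1ξ₂ / 446.6 = 0.214 → ξ₂ = 95.57 mol/min.
Outlet amounts (n = n₀ + Σ ν·ξ):
  P: 446.6 − 1(159.4) = 287.2
  Q: 0 + 2(159.4) − 2(95.57) = 127.7
  R: 0 + 1(95.57) = 95.57
Total out = 510.5 mol/min; y_Q = 127.7 / 510.5 = 0.2502.

0.25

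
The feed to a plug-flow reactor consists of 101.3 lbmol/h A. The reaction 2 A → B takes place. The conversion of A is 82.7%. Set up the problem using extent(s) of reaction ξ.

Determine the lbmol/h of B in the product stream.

A reacted = 0.827 × 101.3 = 83.78 lbmol/h; ν_A = −2, so ξ = 83.78/2 = 41.89 lbmol/h.
Outlet amounts (n = n₀ + ν ξ):
  A: 101.3 − 2(41.89) = 17.52
  B: 0 + 1(41.89) = 41.89

41.9 lbmol/h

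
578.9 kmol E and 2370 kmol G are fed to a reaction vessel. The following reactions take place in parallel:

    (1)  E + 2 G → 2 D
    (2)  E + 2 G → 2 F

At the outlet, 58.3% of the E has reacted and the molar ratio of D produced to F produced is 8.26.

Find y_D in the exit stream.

Conversion of E: E consumed = 0.583 × 578.9 = 337.5 kmol = 1ξ₁ + 1ξ₂.
Selectivity: 2ξ₁ / (2ξ₂) = 8.26 → ξ₁ = 8.26 ξ₂.
Substitute: (1·8.26 + 1) ξ₂ = 337.5 → ξ₂ = 36.45 kmol, ξ₁ = 301.1 kmol.
Outlet amounts (n = n₀ + Σ ν·ξ):
  E: 578.9 − 1(301.1) − 1(36.45) = 241.4
  G: 2370 − 2(301.1) − 2(36.45) = 1695
  D: 0 + 2(301.1) = 602.1
  F: 0 + 2(36.45) = 72.89
Total out = 2611 kmol; y_D = 602.1 / 2611 = 0.2306.

0.231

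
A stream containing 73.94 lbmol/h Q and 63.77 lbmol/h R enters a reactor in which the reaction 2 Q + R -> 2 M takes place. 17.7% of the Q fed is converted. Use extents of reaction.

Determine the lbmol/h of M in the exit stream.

13.1 lbmol/h

Q reacted = 0.177 × 73.94 = 13.09 lbmol/h; ν_Q = −2, so ξ = 13.09/2 = 6.544 lbmol/h.
Outlet amounts (n = n₀ + ν ξ):
  Q: 73.94 − 2(6.544) = 60.85
  R: 63.77 − 1(6.544) = 57.23
  M: 0 + 2(6.544) = 13.09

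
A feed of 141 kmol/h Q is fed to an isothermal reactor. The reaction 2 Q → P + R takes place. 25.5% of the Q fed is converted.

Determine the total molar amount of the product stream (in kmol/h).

141 kmol/h

Q reacted = 0.255 × 141 = 35.95 kmol/h; ν_Q = −2, so ξ = 35.95/2 = 17.98 kmol/h.
Outlet amounts (n = n₀ + ν ξ):
  Q: 141 − 2(17.98) = 105
  P: 0 + 1(17.98) = 17.98
  R: 0 + 1(17.98) = 17.98
Total out = 105 + 17.98 + 17.98 = 141 kmol/h.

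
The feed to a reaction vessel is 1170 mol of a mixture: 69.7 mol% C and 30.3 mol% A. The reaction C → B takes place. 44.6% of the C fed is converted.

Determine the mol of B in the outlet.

C reacted = 0.446 × 815.5 = 363.7 mol; ν_C = −1, so ξ = 363.7/1 = 363.7 mol.
Outlet amounts (n = n₀ + ν ξ):
  C: 815.5 − 1(363.7) = 451.8
  B: 0 + 1(363.7) = 363.7
  A: 354.5 (inert)

364 mol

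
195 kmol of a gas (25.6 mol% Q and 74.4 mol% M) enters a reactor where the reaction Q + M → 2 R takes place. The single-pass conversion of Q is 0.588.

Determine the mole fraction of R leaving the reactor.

Q reacted = 0.588 × 49.92 = 29.35 kmol; ν_Q = −1, so ξ = 29.35/1 = 29.35 kmol.
Outlet amounts (n = n₀ + ν ξ):
  Q: 49.92 − 1(29.35) = 20.57
  M: 145.1 − 1(29.35) = 115.7
  R: 0 + 2(29.35) = 58.71
Total out = 195 kmol; y_R = 58.71 / 195 = 0.3011.

0.301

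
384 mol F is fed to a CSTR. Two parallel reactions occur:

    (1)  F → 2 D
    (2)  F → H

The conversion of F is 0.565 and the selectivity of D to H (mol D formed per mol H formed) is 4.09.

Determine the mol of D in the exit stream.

Conversion of F: F consumed = 0.565 × 384 = 217 mol = 1ξ₁ + 1ξ₂.
Selectivity: 2ξ₁ / (1ξ₂) = 4.09 → ξ₁ = 2.045 ξ₂.
Substitute: (1·2.045 + 1) ξ₂ = 217 → ξ₂ = 71.25 mol, ξ₁ = 145.7 mol.
Outlet amounts (n = n₀ + Σ ν·ξ):
  F: 384 − 1(145.7) − 1(71.25) = 167
  D: 0 + 2(145.7) = 291.4
  H: 0 + 1(71.25) = 71.25

291 mol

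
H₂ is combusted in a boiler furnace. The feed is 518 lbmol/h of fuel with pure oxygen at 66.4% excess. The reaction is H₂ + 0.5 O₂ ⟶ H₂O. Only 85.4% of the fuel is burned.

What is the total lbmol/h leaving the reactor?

Stoichiometric O₂ = 0.5 × 518 = 259 lbmol/h; O₂ fed = 259 × 1.664 = 431 lbmol/h.
Fuel reacted = 0.854 × 518 → ξ = 442.4 lbmol/h.
Outlet (n = n₀ + ν ξ):
  H₂: 518 − 1(442.4) = 75.63
  O₂: 431 − 0.5(442.4) = 209.8
  H₂O: 0 + 1(442.4) = 442.4
Total out = 75.63 + 209.8 + 442.4 = 727.8 lbmol/h.

728 lbmol/h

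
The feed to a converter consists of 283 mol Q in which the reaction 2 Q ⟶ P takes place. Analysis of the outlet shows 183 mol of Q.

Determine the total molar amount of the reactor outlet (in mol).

233 mol

For Q: n = n₀ − 2ξ → 183 = 283 − 2ξ, giving ξ = 50 mol.
Outlet amounts (n = n₀ + ν ξ):
  Q: 283 − 2(50) = 183
  P: 0 + 1(50) = 50
Total out = 183 + 50 = 233 mol.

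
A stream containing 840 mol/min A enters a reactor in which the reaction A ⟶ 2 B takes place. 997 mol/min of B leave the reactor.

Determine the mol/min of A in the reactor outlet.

For B: n = n₀ + 2ξ → 997 = 0 + 2ξ, giving ξ = 498.5 mol/min.
Outlet amounts (n = n₀ + ν ξ):
  A: 840 − 1(498.5) = 341.5
  B: 0 + 2(498.5) = 997

342 mol/min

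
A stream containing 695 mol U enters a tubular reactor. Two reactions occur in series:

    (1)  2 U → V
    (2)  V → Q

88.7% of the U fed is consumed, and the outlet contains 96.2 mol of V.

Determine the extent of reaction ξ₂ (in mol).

ξ₂ = 212 mol

Conversion of U: U consumed = 2ξ₁ = 0.887 × 695 → ξ₁ = 308.2 mol.
V balance: n_V = 0 + 1ξ₁ − 1ξ₂ = 96.2 → ξ₂ = (1·308.2 − 96.2)/1 = 212 mol.
Outlet amounts (n = n₀ + Σ ν·ξ):
  U: 695 − 2(308.2) = 78.53
  V: 0 + 1(308.2) − 1(212) = 96.2
  Q: 0 + 1(212) = 212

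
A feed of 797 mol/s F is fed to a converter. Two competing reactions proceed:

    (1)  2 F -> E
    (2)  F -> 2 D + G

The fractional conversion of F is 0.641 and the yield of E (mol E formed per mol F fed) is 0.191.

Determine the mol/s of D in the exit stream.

Yield of E: 1ξ₁ / 797 = 0.191 → ξ₁ = 152.2 mol/s.
Conversion of F: 2ξ₁ + 1ξ₂ = 0.641 × 797 = 510.9 → ξ₂ = 206.4 mol/s.
Outlet amounts (n = n₀ + Σ ν·ξ):
  F: 797 − 2(152.2) − 1(206.4) = 286.1
  E: 0 + 1(152.2) = 152.2
  D: 0 + 2(206.4) = 412.8
  G: 0 + 1(206.4) = 206.4

413 mol/s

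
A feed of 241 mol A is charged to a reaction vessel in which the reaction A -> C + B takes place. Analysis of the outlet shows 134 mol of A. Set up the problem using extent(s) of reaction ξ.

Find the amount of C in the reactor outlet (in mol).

107 mol

For A: n = n₀ − 1ξ → 134 = 241 − 1ξ, giving ξ = 107 mol.
Outlet amounts (n = n₀ + ν ξ):
  A: 241 − 1(107) = 134
  C: 0 + 1(107) = 107
  B: 0 + 1(107) = 107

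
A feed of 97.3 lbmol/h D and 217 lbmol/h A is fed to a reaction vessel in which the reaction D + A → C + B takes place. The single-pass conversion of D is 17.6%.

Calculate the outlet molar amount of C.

D reacted = 0.176 × 97.3 = 17.12 lbmol/h; ν_D = −1, so ξ = 17.12/1 = 17.12 lbmol/h.
Outlet amounts (n = n₀ + ν ξ):
  D: 97.3 − 1(17.12) = 80.18
  A: 217 − 1(17.12) = 199.9
  C: 0 + 1(17.12) = 17.12
  B: 0 + 1(17.12) = 17.12

17.1 lbmol/h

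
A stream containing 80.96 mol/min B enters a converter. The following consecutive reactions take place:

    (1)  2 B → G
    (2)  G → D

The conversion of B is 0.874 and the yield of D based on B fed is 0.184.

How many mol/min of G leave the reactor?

Conversion of B: B consumed = 2ξ₁ = 0.874 × 80.96 → ξ₁ = 35.38 mol/min.
Yield of D: 1ξ₂ / 80.96 = 0.184 → ξ₂ = 14.9 mol/min.
Outlet amounts (n = n₀ + Σ ν·ξ):
  B: 80.96 − 2(35.38) = 10.2
  G: 0 + 1(35.38) − 1(14.9) = 20.48
  D: 0 + 1(14.9) = 14.9

20.5 mol/min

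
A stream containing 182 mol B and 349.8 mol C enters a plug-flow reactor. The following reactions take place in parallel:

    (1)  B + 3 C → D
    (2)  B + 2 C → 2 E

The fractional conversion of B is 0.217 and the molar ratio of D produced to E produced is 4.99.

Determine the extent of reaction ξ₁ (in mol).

Conversion of B: B consumed = 0.217 × 182 = 39.49 mol = 1ξ₁ + 1ξ₂.
Selectivity: 1ξ₁ / (2ξ₂) = 4.99 → ξ₁ = 9.98 ξ₂.
Substitute: (1·9.98 + 1) ξ₂ = 39.49 → ξ₂ = 3.597 mol, ξ₁ = 35.9 mol.
Outlet amounts (n = n₀ + Σ ν·ξ):
  B: 182 − 1(35.9) − 1(3.597) = 142.5
  C: 349.8 − 3(35.9) − 2(3.597) = 234.9
  D: 0 + 1(35.9) = 35.9
  E: 0 + 2(3.597) = 7.194

ξ₁ = 35.9 mol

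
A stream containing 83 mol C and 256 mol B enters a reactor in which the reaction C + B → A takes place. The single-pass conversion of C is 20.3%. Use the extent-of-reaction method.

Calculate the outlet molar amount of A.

C reacted = 0.203 × 83 = 16.85 mol; ν_C = −1, so ξ = 16.85/1 = 16.85 mol.
Outlet amounts (n = n₀ + ν ξ):
  C: 83 − 1(16.85) = 66.15
  B: 256 − 1(16.85) = 239.2
  A: 0 + 1(16.85) = 16.85

16.8 mol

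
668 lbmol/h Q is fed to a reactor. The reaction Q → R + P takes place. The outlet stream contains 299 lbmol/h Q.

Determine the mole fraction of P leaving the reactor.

0.356

For Q: n = n₀ − 1ξ → 299 = 668 − 1ξ, giving ξ = 369 lbmol/h.
Outlet amounts (n = n₀ + ν ξ):
  Q: 668 − 1(369) = 299
  R: 0 + 1(369) = 369
  P: 0 + 1(369) = 369
Total out = 1037 lbmol/h; y_P = 369 / 1037 = 0.3558.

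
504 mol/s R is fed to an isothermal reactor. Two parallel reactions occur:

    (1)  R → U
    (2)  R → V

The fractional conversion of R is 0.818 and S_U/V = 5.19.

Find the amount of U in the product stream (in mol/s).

346 mol/s

Conversion of R: R consumed = 0.818 × 504 = 412.3 mol/s = 1ξ₁ + 1ξ₂.
Selectivity: 1ξ₁ / (1ξ₂) = 5.19 → ξ₁ = 5.19 ξ₂.
Substitute: (1·5.19 + 1) ξ₂ = 412.3 → ξ₂ = 66.6 mol/s, ξ₁ = 345.7 mol/s.
Outlet amounts (n = n₀ + Σ ν·ξ):
  R: 504 − 1(345.7) − 1(66.6) = 91.73
  U: 0 + 1(345.7) = 345.7
  V: 0 + 1(66.6) = 66.6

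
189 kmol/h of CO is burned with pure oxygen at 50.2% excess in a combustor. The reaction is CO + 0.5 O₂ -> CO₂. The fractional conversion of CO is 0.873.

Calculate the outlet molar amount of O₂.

Stoichiometric O₂ = 0.5 × 189 = 94.5 kmol/h; O₂ fed = 94.5 × 1.502 = 141.9 kmol/h.
Fuel reacted = 0.873 × 189 → ξ = 165 kmol/h.
Outlet (n = n₀ + ν ξ):
  CO: 189 − 1(165) = 24
  O₂: 141.9 − 0.5(165) = 59.44
  CO₂: 0 + 1(165) = 165

59.4 kmol/h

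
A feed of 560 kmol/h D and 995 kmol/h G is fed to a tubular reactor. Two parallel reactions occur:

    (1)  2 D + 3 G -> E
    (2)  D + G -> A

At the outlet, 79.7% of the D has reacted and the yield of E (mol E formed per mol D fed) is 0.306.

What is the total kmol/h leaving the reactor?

766 kmol/h

Yield of E: 1ξ₁ / 560 = 0.306 → ξ₁ = 171.4 kmol/h.
Conversion of D: 2ξ₁ + 1ξ₂ = 0.797 × 560 = 446.3 → ξ₂ = 103.6 kmol/h.
Outlet amounts (n = n₀ + Σ ν·ξ):
  D: 560 − 2(171.4) − 1(103.6) = 113.7
  G: 995 − 3(171.4) − 1(103.6) = 377.3
  E: 0 + 1(171.4) = 171.4
  A: 0 + 1(103.6) = 103.6
Total out = 113.7 + 377.3 + 171.4 + 103.6 = 766 kmol/h.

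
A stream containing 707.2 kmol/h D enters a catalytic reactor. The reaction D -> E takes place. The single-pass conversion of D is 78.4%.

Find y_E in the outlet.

0.784

D reacted = 0.784 × 707.2 = 554.4 kmol/h; ν_D = −1, so ξ = 554.4/1 = 554.4 kmol/h.
Outlet amounts (n = n₀ + ν ξ):
  D: 707.2 − 1(554.4) = 152.8
  E: 0 + 1(554.4) = 554.4
Total out = 707.2 kmol/h; y_E = 554.4 / 707.2 = 0.784.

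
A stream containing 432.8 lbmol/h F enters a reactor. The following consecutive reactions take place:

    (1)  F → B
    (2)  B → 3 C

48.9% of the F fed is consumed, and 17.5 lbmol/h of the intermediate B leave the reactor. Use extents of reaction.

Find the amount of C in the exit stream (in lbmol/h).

582 lbmol/h

Conversion of F: F consumed = 1ξ₁ = 0.489 × 432.8 → ξ₁ = 211.6 lbmol/h.
B balance: n_B = 0 + 1ξ₁ − 1ξ₂ = 17.5 → ξ₂ = (1·211.6 − 17.5)/1 = 194.1 lbmol/h.
Outlet amounts (n = n₀ + Σ ν·ξ):
  F: 432.8 − 1(211.6) = 221.2
  B: 0 + 1(211.6) − 1(194.1) = 17.5
  C: 0 + 3(194.1) = 582.4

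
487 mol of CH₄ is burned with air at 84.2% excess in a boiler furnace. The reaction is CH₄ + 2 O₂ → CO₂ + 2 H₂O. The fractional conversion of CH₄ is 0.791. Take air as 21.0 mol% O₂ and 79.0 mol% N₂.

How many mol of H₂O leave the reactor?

770 mol

Stoichiometric O₂ = 2 × 487 = 974 mol; O₂ fed = 974 × 1.842 = 1794 mol.
N₂ fed = 1794 × 79/21 = 6749 mol.
Fuel reacted = 0.791 × 487 → ξ = 385.2 mol.
Outlet (n = n₀ + ν ξ):
  CH₄: 487 − 1(385.2) = 101.8
  O₂: 1794 − 2(385.2) = 1024
  N₂: 6749 (inert)
  CO₂: 0 + 1(385.2) = 385.2
  H₂O: 0 + 2(385.2) = 770.4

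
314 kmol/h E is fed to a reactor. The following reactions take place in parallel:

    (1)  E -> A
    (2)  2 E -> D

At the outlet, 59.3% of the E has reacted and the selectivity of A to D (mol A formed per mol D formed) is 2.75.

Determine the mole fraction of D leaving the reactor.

0.143

Conversion of E: E consumed = 0.593 × 314 = 186.2 kmol/h = 1ξ₁ + 2ξ₂.
Selectivity: 1ξ₁ / (1ξ₂) = 2.75 → ξ₁ = 2.75 ξ₂.
Substitute: (1·2.75 + 2) ξ₂ = 186.2 → ξ₂ = 39.2 kmol/h, ξ₁ = 107.8 kmol/h.
Outlet amounts (n = n₀ + Σ ν·ξ):
  E: 314 − 1(107.8) − 2(39.2) = 127.8
  A: 0 + 1(107.8) = 107.8
  D: 0 + 1(39.2) = 39.2
Total out = 274.8 kmol/h; y_D = 39.2 / 274.8 = 0.1427.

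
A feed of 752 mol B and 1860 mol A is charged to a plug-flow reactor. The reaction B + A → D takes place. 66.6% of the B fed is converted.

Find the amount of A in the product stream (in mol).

B reacted = 0.666 × 752 = 500.8 mol; ν_B = −1, so ξ = 500.8/1 = 500.8 mol.
Outlet amounts (n = n₀ + ν ξ):
  B: 752 − 1(500.8) = 251.2
  A: 1860 − 1(500.8) = 1359
  D: 0 + 1(500.8) = 500.8

1360 mol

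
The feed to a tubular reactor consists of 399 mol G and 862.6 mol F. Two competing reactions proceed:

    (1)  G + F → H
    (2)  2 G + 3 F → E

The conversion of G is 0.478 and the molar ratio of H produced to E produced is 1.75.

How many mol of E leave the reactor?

Conversion of G: G consumed = 0.478 × 399 = 190.7 mol = 1ξ₁ + 2ξ₂.
Selectivity: 1ξ₁ / (1ξ₂) = 1.75 → ξ₁ = 1.75 ξ₂.
Substitute: (1·1.75 + 2) ξ₂ = 190.7 → ξ₂ = 50.86 mol, ξ₁ = 89 mol.
Outlet amounts (n = n₀ + Σ ν·ξ):
  G: 399 − 1(89) − 2(50.86) = 208.3
  F: 862.6 − 1(89) − 3(50.86) = 621
  H: 0 + 1(89) = 89
  E: 0 + 1(50.86) = 50.86

50.9 mol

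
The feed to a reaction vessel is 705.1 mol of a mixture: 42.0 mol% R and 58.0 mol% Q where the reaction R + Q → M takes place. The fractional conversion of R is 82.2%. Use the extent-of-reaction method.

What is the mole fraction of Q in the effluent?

0.359

R reacted = 0.822 × 296.1 = 243.4 mol; ν_R = −1, so ξ = 243.4/1 = 243.4 mol.
Outlet amounts (n = n₀ + ν ξ):
  R: 296.1 − 1(243.4) = 52.71
  Q: 409 − 1(243.4) = 165.5
  M: 0 + 1(243.4) = 243.4
Total out = 461.7 mol; y_Q = 165.5 / 461.7 = 0.3585.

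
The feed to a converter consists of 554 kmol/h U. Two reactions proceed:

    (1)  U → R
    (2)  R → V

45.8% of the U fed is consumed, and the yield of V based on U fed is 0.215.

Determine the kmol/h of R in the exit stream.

Conversion of U: U consumed = 1ξ₁ = 0.458 × 554 → ξ₁ = 253.7 kmol/h.
Yield of V: 1ξ₂ / 554 = 0.215 → ξ₂ = 119.1 kmol/h.
Outlet amounts (n = n₀ + Σ ν·ξ):
  U: 554 − 1(253.7) = 300.3
  R: 0 + 1(253.7) − 1(119.1) = 134.6
  V: 0 + 1(119.1) = 119.1

135 kmol/h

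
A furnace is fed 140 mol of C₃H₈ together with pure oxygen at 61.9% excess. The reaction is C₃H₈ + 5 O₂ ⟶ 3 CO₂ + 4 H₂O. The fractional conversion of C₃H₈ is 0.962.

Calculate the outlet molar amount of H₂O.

539 mol

Stoichiometric O₂ = 5 × 140 = 700 mol; O₂ fed = 700 × 1.619 = 1133 mol.
Fuel reacted = 0.962 × 140 → ξ = 134.7 mol.
Outlet (n = n₀ + ν ξ):
  C₃H₈: 140 − 1(134.7) = 5.32
  O₂: 1133 − 5(134.7) = 459.9
  CO₂: 0 + 3(134.7) = 404
  H₂O: 0 + 4(134.7) = 538.7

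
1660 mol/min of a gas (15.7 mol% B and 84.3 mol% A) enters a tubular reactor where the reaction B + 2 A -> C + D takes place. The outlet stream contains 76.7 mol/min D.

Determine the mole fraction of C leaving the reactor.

For D: n = n₀ + 1ξ → 76.7 = 0 + 1ξ, giving ξ = 76.7 mol/min.
Outlet amounts (n = n₀ + ν ξ):
  B: 260.6 − 1(76.7) = 183.9
  A: 1399 − 2(76.7) = 1246
  C: 0 + 1(76.7) = 76.7
  D: 0 + 1(76.7) = 76.7
Total out = 1583 mol/min; y_C = 76.7 / 1583 = 0.04844.

0.0484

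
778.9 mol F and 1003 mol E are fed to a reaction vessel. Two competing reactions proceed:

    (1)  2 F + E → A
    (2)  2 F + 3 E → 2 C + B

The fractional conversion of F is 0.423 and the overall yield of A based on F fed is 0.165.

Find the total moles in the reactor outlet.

Yield of A: 1ξ₁ / 778.9 = 0.165 → ξ₁ = 128.5 mol.
Conversion of F: 2ξ₁ + 2ξ₂ = 0.423 × 778.9 = 329.5 → ξ₂ = 36.22 mol.
Outlet amounts (n = n₀ + Σ ν·ξ):
  F: 778.9 − 2(128.5) − 2(36.22) = 449.4
  E: 1003 − 1(128.5) − 3(36.22) = 765.8
  A: 0 + 1(128.5) = 128.5
  C: 0 + 2(36.22) = 72.44
  B: 0 + 1(36.22) = 36.22
Total out = 449.4 + 765.8 + 128.5 + 72.44 + 36.22 = 1452 mol.

1450 mol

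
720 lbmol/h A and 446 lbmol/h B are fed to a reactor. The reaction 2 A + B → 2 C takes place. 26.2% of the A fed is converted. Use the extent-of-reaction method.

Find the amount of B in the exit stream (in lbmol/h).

A reacted = 0.262 × 720 = 188.6 lbmol/h; ν_A = −2, so ξ = 188.6/2 = 94.32 lbmol/h.
Outlet amounts (n = n₀ + ν ξ):
  A: 720 − 2(94.32) = 531.4
  B: 446 − 1(94.32) = 351.7
  C: 0 + 2(94.32) = 188.6

352 lbmol/h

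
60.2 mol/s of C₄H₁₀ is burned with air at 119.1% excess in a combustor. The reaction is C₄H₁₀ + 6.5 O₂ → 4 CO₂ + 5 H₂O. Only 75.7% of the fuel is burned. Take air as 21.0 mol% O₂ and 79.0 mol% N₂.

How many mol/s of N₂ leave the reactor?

3230 mol/s

Stoichiometric O₂ = 6.5 × 60.2 = 391.3 mol/s; O₂ fed = 391.3 × 2.191 = 857.3 mol/s.
N₂ fed = 857.3 × 79/21 = 3225 mol/s.
Fuel reacted = 0.757 × 60.2 → ξ = 45.57 mol/s.
Outlet (n = n₀ + ν ξ):
  C₄H₁₀: 60.2 − 1(45.57) = 14.63
  O₂: 857.3 − 6.5(45.57) = 561.1
  N₂: 3225 (inert)
  CO₂: 0 + 4(45.57) = 182.3
  H₂O: 0 + 5(45.57) = 227.9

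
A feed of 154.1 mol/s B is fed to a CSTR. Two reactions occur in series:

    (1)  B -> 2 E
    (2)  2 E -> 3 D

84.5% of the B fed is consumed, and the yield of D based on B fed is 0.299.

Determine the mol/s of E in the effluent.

230 mol/s

Conversion of B: B consumed = 1ξ₁ = 0.845 × 154.1 → ξ₁ = 130.2 mol/s.
Yield of D: 3ξ₂ / 154.1 = 0.299 → ξ₂ = 15.36 mol/s.
Outlet amounts (n = n₀ + Σ ν·ξ):
  B: 154.1 − 1(130.2) = 23.89
  E: 0 + 2(130.2) − 2(15.36) = 229.7
  D: 0 + 3(15.36) = 46.08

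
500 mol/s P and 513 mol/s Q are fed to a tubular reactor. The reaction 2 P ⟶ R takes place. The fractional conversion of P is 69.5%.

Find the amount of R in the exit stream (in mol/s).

P reacted = 0.695 × 500 = 347.5 mol/s; ν_P = −2, so ξ = 347.5/2 = 173.8 mol/s.
Outlet amounts (n = n₀ + ν ξ):
  P: 500 − 2(173.8) = 152.5
  R: 0 + 1(173.8) = 173.8
  Q: 513 (inert)

174 mol/s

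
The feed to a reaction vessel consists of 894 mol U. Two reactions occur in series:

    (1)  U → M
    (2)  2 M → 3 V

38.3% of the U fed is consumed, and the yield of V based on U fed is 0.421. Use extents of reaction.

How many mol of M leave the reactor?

Conversion of U: U consumed = 1ξ₁ = 0.383 × 894 → ξ₁ = 342.4 mol.
Yield of V: 3ξ₂ / 894 = 0.421 → ξ₂ = 125.5 mol.
Outlet amounts (n = n₀ + Σ ν·ξ):
  U: 894 − 1(342.4) = 551.6
  M: 0 + 1(342.4) − 2(125.5) = 91.49
  V: 0 + 3(125.5) = 376.4

91.5 mol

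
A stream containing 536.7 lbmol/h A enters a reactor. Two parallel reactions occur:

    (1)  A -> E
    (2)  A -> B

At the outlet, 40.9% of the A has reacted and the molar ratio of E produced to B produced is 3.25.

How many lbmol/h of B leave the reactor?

Conversion of A: A consumed = 0.409 × 536.7 = 219.5 lbmol/h = 1ξ₁ + 1ξ₂.
Selectivity: 1ξ₁ / (1ξ₂) = 3.25 → ξ₁ = 3.25 ξ₂.
Substitute: (1·3.25 + 1) ξ₂ = 219.5 → ξ₂ = 51.65 lbmol/h, ξ₁ = 167.9 lbmol/h.
Outlet amounts (n = n₀ + Σ ν·ξ):
  A: 536.7 − 1(167.9) − 1(51.65) = 317.2
  E: 0 + 1(167.9) = 167.9
  B: 0 + 1(51.65) = 51.65

51.6 lbmol/h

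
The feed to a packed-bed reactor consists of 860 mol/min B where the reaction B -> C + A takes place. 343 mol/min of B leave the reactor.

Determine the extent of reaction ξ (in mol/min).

ξ = 517 mol/min

For B: n = n₀ − 1ξ → 343 = 860 − 1ξ, giving ξ = 517 mol/min.
Outlet amounts (n = n₀ + ν ξ):
  B: 860 − 1(517) = 343
  C: 0 + 1(517) = 517
  A: 0 + 1(517) = 517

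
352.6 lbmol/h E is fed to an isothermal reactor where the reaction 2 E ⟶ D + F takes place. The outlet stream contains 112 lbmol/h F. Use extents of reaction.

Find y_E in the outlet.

For F: n = n₀ + 1ξ → 112 = 0 + 1ξ, giving ξ = 112 lbmol/h.
Outlet amounts (n = n₀ + ν ξ):
  E: 352.6 − 2(112) = 128.6
  D: 0 + 1(112) = 112
  F: 0 + 1(112) = 112
Total out = 352.6 lbmol/h; y_E = 128.6 / 352.6 = 0.3647.

0.365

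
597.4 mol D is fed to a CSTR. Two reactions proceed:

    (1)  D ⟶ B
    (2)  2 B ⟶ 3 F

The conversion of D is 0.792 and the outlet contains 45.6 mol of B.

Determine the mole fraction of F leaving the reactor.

0.791

Conversion of D: D consumed = 1ξ₁ = 0.792 × 597.4 → ξ₁ = 473.1 mol.
B balance: n_B = 0 + 1ξ₁ − 2ξ₂ = 45.6 → ξ₂ = (1·473.1 − 45.6)/2 = 213.8 mol.
Outlet amounts (n = n₀ + Σ ν·ξ):
  D: 597.4 − 1(473.1) = 124.3
  B: 0 + 1(473.1) − 2(213.8) = 45.6
  F: 0 + 3(213.8) = 641.3
Total out = 811.2 mol; y_F = 641.3 / 811.2 = 0.7906.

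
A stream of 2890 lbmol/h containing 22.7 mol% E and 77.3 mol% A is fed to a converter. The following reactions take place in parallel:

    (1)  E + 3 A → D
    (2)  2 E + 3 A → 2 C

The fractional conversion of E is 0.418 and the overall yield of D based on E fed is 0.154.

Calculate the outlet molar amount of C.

173 lbmol/h

Yield of D: 1ξ₁ / 656 = 0.154 → ξ₁ = 101 lbmol/h.
Conversion of E: 1ξ₁ + 2ξ₂ = 0.418 × 656 = 274.2 → ξ₂ = 86.6 lbmol/h.
Outlet amounts (n = n₀ + Σ ν·ξ):
  E: 656 − 1(101) − 2(86.6) = 381.8
  A: 2234 − 3(101) − 3(86.6) = 1671
  D: 0 + 1(101) = 101
  C: 0 + 2(86.6) = 173.2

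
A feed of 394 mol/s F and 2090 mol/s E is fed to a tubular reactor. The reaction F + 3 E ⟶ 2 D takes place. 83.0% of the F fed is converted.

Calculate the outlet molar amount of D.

F reacted = 0.83 × 394 = 327 mol/s; ν_F = −1, so ξ = 327/1 = 327 mol/s.
Outlet amounts (n = n₀ + ν ξ):
  F: 394 − 1(327) = 66.98
  E: 2090 − 3(327) = 1109
  D: 0 + 2(327) = 654

654 mol/s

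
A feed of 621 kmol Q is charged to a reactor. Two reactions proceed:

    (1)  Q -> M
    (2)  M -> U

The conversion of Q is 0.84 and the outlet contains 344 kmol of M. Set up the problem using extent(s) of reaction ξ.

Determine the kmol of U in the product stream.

178 kmol

Conversion of Q: Q consumed = 1ξ₁ = 0.84 × 621 → ξ₁ = 521.6 kmol.
M balance: n_M = 0 + 1ξ₁ − 1ξ₂ = 344 → ξ₂ = (1·521.6 − 344)/1 = 177.6 kmol.
Outlet amounts (n = n₀ + Σ ν·ξ):
  Q: 621 − 1(521.6) = 99.36
  M: 0 + 1(521.6) − 1(177.6) = 344
  U: 0 + 1(177.6) = 177.6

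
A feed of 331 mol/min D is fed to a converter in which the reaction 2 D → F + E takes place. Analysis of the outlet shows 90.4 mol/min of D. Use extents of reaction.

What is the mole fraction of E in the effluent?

For D: n = n₀ − 2ξ → 90.4 = 331 − 2ξ, giving ξ = 120.3 mol/min.
Outlet amounts (n = n₀ + ν ξ):
  D: 331 − 2(120.3) = 90.4
  F: 0 + 1(120.3) = 120.3
  E: 0 + 1(120.3) = 120.3
Total out = 331 mol/min; y_E = 120.3 / 331 = 0.3634.

0.363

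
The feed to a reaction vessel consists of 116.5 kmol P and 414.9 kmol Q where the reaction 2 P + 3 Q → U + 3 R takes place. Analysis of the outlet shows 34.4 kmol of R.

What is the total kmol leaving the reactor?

520 kmol

For R: n = n₀ + 3ξ → 34.4 = 0 + 3ξ, giving ξ = 11.47 kmol.
Outlet amounts (n = n₀ + ν ξ):
  P: 116.5 − 2(11.47) = 93.57
  Q: 414.9 − 3(11.47) = 380.5
  U: 0 + 1(11.47) = 11.47
  R: 0 + 3(11.47) = 34.4
Total out = 93.57 + 380.5 + 11.47 + 34.4 = 519.9 kmol.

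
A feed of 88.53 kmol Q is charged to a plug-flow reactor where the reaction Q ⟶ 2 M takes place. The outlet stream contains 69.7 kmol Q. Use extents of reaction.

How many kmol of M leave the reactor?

For Q: n = n₀ − 1ξ → 69.7 = 88.53 − 1ξ, giving ξ = 18.83 kmol.
Outlet amounts (n = n₀ + ν ξ):
  Q: 88.53 − 1(18.83) = 69.7
  M: 0 + 2(18.83) = 37.66

37.7 kmol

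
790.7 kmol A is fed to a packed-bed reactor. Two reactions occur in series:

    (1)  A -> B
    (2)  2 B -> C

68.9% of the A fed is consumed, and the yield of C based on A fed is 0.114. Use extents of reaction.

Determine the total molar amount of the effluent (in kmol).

701 kmol

Conversion of A: A consumed = 1ξ₁ = 0.689 × 790.7 → ξ₁ = 544.8 kmol.
Yield of C: 1ξ₂ / 790.7 = 0.114 → ξ₂ = 90.14 kmol.
Outlet amounts (n = n₀ + Σ ν·ξ):
  A: 790.7 − 1(544.8) = 245.9
  B: 0 + 1(544.8) − 2(90.14) = 364.5
  C: 0 + 1(90.14) = 90.14
Total out = 245.9 + 364.5 + 90.14 = 700.6 kmol.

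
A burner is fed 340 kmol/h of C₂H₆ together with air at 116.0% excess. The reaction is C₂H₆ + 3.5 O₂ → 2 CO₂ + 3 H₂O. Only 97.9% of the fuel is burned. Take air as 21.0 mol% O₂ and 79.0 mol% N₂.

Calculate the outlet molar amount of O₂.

1410 kmol/h

Stoichiometric O₂ = 3.5 × 340 = 1190 kmol/h; O₂ fed = 1190 × 2.160 = 2570 kmol/h.
N₂ fed = 2570 × 79/21 = 9670 kmol/h.
Fuel reacted = 0.979 × 340 → ξ = 332.9 kmol/h.
Outlet (n = n₀ + ν ξ):
  C₂H₆: 340 − 1(332.9) = 7.14
  O₂: 2570 − 3.5(332.9) = 1405
  N₂: 9670 (inert)
  CO₂: 0 + 2(332.9) = 665.7
  H₂O: 0 + 3(332.9) = 998.6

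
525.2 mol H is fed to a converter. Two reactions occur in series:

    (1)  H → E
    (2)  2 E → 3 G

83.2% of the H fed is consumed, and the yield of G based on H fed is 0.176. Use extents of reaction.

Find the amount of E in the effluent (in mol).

375 mol

Conversion of H: H consumed = 1ξ₁ = 0.832 × 525.2 → ξ₁ = 437 mol.
Yield of G: 3ξ₂ / 525.2 = 0.176 → ξ₂ = 30.81 mol.
Outlet amounts (n = n₀ + Σ ν·ξ):
  H: 525.2 − 1(437) = 88.23
  E: 0 + 1(437) − 2(30.81) = 375.3
  G: 0 + 3(30.81) = 92.44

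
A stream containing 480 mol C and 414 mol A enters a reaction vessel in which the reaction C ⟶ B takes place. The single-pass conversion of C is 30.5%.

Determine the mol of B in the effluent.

C reacted = 0.305 × 480 = 146.4 mol; ν_C = −1, so ξ = 146.4/1 = 146.4 mol.
Outlet amounts (n = n₀ + ν ξ):
  C: 480 − 1(146.4) = 333.6
  B: 0 + 1(146.4) = 146.4
  A: 414 (inert)

146 mol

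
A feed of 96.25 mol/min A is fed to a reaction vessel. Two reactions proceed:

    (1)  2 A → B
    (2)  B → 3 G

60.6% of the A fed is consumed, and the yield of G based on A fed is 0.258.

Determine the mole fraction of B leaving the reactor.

0.25

Conversion of A: A consumed = 2ξ₁ = 0.606 × 96.25 → ξ₁ = 29.16 mol/min.
Yield of G: 3ξ₂ / 96.25 = 0.258 → ξ₂ = 8.277 mol/min.
Outlet amounts (n = n₀ + Σ ν·ξ):
  A: 96.25 − 2(29.16) = 37.92
  B: 0 + 1(29.16) − 1(8.277) = 20.89
  G: 0 + 3(8.277) = 24.83
Total out = 83.64 mol/min; y_B = 20.89 / 83.64 = 0.2497.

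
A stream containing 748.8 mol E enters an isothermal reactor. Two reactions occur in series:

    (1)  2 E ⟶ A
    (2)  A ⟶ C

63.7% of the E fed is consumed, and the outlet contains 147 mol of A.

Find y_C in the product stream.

Conversion of E: E consumed = 2ξ₁ = 0.637 × 748.8 → ξ₁ = 238.5 mol.
A balance: n_A = 0 + 1ξ₁ − 1ξ₂ = 147 → ξ₂ = (1·238.5 − 147)/1 = 91.49 mol.
Outlet amounts (n = n₀ + Σ ν·ξ):
  E: 748.8 − 2(238.5) = 271.8
  A: 0 + 1(238.5) − 1(91.49) = 147
  C: 0 + 1(91.49) = 91.49
Total out = 510.3 mol; y_C = 91.49 / 510.3 = 0.1793.

0.179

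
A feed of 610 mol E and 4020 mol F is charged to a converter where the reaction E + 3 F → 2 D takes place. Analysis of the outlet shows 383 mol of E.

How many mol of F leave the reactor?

For E: n = n₀ − 1ξ → 383 = 610 − 1ξ, giving ξ = 227 mol.
Outlet amounts (n = n₀ + ν ξ):
  E: 610 − 1(227) = 383
  F: 4020 − 3(227) = 3339
  D: 0 + 2(227) = 454

3340 mol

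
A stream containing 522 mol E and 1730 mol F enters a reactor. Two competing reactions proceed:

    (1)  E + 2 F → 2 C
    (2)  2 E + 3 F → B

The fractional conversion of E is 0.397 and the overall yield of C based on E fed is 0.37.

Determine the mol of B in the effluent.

55.3 mol

Yield of C: 2ξ₁ / 522 = 0.37 → ξ₁ = 96.57 mol.
Conversion of E: 1ξ₁ + 2ξ₂ = 0.397 × 522 = 207.2 → ξ₂ = 55.33 mol.
Outlet amounts (n = n₀ + Σ ν·ξ):
  E: 522 − 1(96.57) − 2(55.33) = 314.8
  F: 1730 − 2(96.57) − 3(55.33) = 1371
  C: 0 + 2(96.57) = 193.1
  B: 0 + 1(55.33) = 55.33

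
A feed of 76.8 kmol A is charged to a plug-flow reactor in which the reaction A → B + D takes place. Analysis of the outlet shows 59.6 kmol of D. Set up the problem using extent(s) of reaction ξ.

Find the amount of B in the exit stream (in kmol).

For D: n = n₀ + 1ξ → 59.6 = 0 + 1ξ, giving ξ = 59.6 kmol.
Outlet amounts (n = n₀ + ν ξ):
  A: 76.8 − 1(59.6) = 17.2
  B: 0 + 1(59.6) = 59.6
  D: 0 + 1(59.6) = 59.6

59.6 kmol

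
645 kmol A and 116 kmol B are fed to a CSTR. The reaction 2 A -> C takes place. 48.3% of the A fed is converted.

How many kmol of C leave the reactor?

A reacted = 0.483 × 645 = 311.5 kmol; ν_A = −2, so ξ = 311.5/2 = 155.8 kmol.
Outlet amounts (n = n₀ + ν ξ):
  A: 645 − 2(155.8) = 333.5
  C: 0 + 1(155.8) = 155.8
  B: 116 (inert)

156 kmol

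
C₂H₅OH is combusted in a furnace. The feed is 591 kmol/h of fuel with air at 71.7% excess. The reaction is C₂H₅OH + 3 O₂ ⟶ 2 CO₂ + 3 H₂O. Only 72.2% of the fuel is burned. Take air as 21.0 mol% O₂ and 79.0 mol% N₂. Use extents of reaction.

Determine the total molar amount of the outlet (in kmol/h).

15500 kmol/h

Stoichiometric O₂ = 3 × 591 = 1773 kmol/h; O₂ fed = 1773 × 1.717 = 3044 kmol/h.
N₂ fed = 3044 × 79/21 = 11450 kmol/h.
Fuel reacted = 0.722 × 591 → ξ = 426.7 kmol/h.
Outlet (n = n₀ + ν ξ):
  C₂H₅OH: 591 − 1(426.7) = 164.3
  O₂: 3044 − 3(426.7) = 1764
  N₂: 11450 (inert)
  CO₂: 0 + 2(426.7) = 853.4
  H₂O: 0 + 3(426.7) = 1280
Total out = 164.3 + 1764 + 11450 + 853.4 + 1280 = 15510 kmol/h.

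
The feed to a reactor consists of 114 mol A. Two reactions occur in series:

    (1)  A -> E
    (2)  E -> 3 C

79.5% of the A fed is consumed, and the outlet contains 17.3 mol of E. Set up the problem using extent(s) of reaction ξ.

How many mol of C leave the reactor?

Conversion of A: A consumed = 1ξ₁ = 0.795 × 114 → ξ₁ = 90.63 mol.
E balance: n_E = 0 + 1ξ₁ − 1ξ₂ = 17.3 → ξ₂ = (1·90.63 − 17.3)/1 = 73.33 mol.
Outlet amounts (n = n₀ + Σ ν·ξ):
  A: 114 − 1(90.63) = 23.37
  E: 0 + 1(90.63) − 1(73.33) = 17.3
  C: 0 + 3(73.33) = 220

220 mol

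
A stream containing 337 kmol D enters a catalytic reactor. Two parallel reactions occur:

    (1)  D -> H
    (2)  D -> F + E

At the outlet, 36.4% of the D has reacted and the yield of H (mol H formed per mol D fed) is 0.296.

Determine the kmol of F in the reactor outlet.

Yield of H: 1ξ₁ / 337 = 0.296 → ξ₁ = 99.75 kmol.
Conversion of D: 1ξ₁ + 1ξ₂ = 0.364 × 337 = 122.7 → ξ₂ = 22.92 kmol.
Outlet amounts (n = n₀ + Σ ν·ξ):
  D: 337 − 1(99.75) − 1(22.92) = 214.3
  H: 0 + 1(99.75) = 99.75
  F: 0 + 1(22.92) = 22.92
  E: 0 + 1(22.92) = 22.92

22.9 kmol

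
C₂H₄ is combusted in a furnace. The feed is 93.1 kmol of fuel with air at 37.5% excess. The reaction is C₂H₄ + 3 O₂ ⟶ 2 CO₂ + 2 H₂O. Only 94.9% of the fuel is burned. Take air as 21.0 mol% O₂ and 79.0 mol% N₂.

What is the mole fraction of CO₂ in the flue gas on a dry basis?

0.101

Stoichiometric O₂ = 3 × 93.1 = 279.3 kmol; O₂ fed = 279.3 × 1.375 = 384 kmol.
N₂ fed = 384 × 79/21 = 1445 kmol.
Fuel reacted = 0.949 × 93.1 → ξ = 88.35 kmol.
Outlet (n = n₀ + ν ξ):
  C₂H₄: 93.1 − 1(88.35) = 4.748
  O₂: 384 − 3(88.35) = 119
  N₂: 1445 (inert)
  CO₂: 0 + 2(88.35) = 176.7
  H₂O: 0 + 2(88.35) = 176.7
Dry total = 1745 kmol; y_CO₂ (dry) = 176.7 / 1745 = 0.1013.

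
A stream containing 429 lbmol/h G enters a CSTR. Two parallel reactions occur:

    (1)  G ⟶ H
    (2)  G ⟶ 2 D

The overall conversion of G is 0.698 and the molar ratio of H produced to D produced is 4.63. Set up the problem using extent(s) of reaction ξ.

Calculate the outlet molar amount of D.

Conversion of G: G consumed = 0.698 × 429 = 299.4 lbmol/h = 1ξ₁ + 1ξ₂.
Selectivity: 1ξ₁ / (2ξ₂) = 4.63 → ξ₁ = 9.26 ξ₂.
Substitute: (1·9.26 + 1) ξ₂ = 299.4 → ξ₂ = 29.19 lbmol/h, ξ₁ = 270.3 lbmol/h.
Outlet amounts (n = n₀ + Σ ν·ξ):
  G: 429 − 1(270.3) − 1(29.19) = 129.6
  H: 0 + 1(270.3) = 270.3
  D: 0 + 2(29.19) = 58.37

58.4 lbmol/h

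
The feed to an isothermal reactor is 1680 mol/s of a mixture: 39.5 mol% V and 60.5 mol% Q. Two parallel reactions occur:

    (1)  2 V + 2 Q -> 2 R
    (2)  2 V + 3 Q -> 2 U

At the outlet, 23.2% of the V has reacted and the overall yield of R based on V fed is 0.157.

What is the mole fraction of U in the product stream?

0.0332

Yield of R: 2ξ₁ / 663.6 = 0.157 → ξ₁ = 52.09 mol/s.
Conversion of V: 2ξ₁ + 2ξ₂ = 0.232 × 663.6 = 154 → ξ₂ = 24.89 mol/s.
Outlet amounts (n = n₀ + Σ ν·ξ):
  V: 663.6 − 2(52.09) − 2(24.89) = 509.6
  Q: 1016 − 2(52.09) − 3(24.89) = 837.6
  R: 0 + 2(52.09) = 104.2
  U: 0 + 2(24.89) = 49.77
Total out = 1501 mol/s; y_U = 49.77 / 1501 = 0.03315.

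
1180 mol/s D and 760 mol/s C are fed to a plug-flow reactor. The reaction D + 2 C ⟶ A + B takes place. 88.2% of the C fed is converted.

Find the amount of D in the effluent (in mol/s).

845 mol/s

C reacted = 0.882 × 760 = 670.3 mol/s; ν_C = −2, so ξ = 670.3/2 = 335.2 mol/s.
Outlet amounts (n = n₀ + ν ξ):
  D: 1180 − 1(335.2) = 844.8
  C: 760 − 2(335.2) = 89.68
  A: 0 + 1(335.2) = 335.2
  B: 0 + 1(335.2) = 335.2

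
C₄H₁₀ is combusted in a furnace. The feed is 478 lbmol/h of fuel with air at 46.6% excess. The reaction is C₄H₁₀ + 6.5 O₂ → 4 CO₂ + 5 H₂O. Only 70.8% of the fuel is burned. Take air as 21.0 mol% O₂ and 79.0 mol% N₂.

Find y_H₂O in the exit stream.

0.0746

Stoichiometric O₂ = 6.5 × 478 = 3107 lbmol/h; O₂ fed = 3107 × 1.466 = 4555 lbmol/h.
N₂ fed = 4555 × 79/21 = 17130 lbmol/h.
Fuel reacted = 0.708 × 478 → ξ = 338.4 lbmol/h.
Outlet (n = n₀ + ν ξ):
  C₄H₁₀: 478 − 1(338.4) = 139.6
  O₂: 4555 − 6.5(338.4) = 2355
  N₂: 17130 (inert)
  CO₂: 0 + 4(338.4) = 1354
  H₂O: 0 + 5(338.4) = 1692
Total out = 22680 lbmol/h; y_H₂O = 1692 / 22680 = 0.07462.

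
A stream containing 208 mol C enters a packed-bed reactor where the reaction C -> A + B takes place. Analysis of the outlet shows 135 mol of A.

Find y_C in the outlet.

0.213

For A: n = n₀ + 1ξ → 135 = 0 + 1ξ, giving ξ = 135 mol.
Outlet amounts (n = n₀ + ν ξ):
  C: 208 − 1(135) = 73
  A: 0 + 1(135) = 135
  B: 0 + 1(135) = 135
Total out = 343 mol; y_C = 73 / 343 = 0.2128.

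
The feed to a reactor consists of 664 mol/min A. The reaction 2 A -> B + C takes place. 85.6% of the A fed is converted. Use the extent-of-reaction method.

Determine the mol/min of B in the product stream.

284 mol/min

A reacted = 0.856 × 664 = 568.4 mol/min; ν_A = −2, so ξ = 568.4/2 = 284.2 mol/min.
Outlet amounts (n = n₀ + ν ξ):
  A: 664 − 2(284.2) = 95.62
  B: 0 + 1(284.2) = 284.2
  C: 0 + 1(284.2) = 284.2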